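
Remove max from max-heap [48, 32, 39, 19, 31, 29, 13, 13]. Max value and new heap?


Max = 48
Replace root with last, heapify down
Resulting heap: [39, 32, 29, 19, 31, 13, 13]


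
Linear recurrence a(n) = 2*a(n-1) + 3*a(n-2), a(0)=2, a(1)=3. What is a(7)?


Build bottom-up:
...a(5)=303, a(6)=912, a(7)=2*912+3*303=2733


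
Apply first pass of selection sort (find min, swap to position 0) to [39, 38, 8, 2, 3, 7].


After one pass: [2, 38, 8, 39, 3, 7]


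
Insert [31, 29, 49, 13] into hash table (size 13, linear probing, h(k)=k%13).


Insertions: 31->slot 5; 29->slot 3; 49->slot 10; 13->slot 0
Table: [13, None, None, 29, None, 31, None, None, None, None, 49, None, None]


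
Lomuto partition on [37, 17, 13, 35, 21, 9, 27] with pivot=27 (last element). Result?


Elements <= 27 go left of pivot.
Result: [17, 13, 21, 9, 27, 35, 37], pivot at index 4


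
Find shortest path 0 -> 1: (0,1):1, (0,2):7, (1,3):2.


Dijkstra from 0:
Distances: {0: 0, 1: 1, 2: 7, 3: 3}
Shortest distance to 1 = 1, path = [0, 1]


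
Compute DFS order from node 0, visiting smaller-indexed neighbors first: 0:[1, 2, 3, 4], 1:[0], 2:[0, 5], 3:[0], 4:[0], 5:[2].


DFS stack-based: start with [0]
Visit order: [0, 1, 2, 5, 3, 4]


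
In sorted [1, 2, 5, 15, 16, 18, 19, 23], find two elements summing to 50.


Two pointers: lo=0, hi=7
No pair sums to 50


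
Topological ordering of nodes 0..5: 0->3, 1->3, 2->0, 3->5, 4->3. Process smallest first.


Kahn's algorithm, process smallest node first
Order: [1, 2, 0, 4, 3, 5]


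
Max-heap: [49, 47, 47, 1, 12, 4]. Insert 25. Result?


Append 25: [49, 47, 47, 1, 12, 4, 25]
Bubble up: no swaps needed
Result: [49, 47, 47, 1, 12, 4, 25]


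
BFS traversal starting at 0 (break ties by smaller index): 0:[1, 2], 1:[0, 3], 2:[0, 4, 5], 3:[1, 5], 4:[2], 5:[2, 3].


BFS queue: start with [0]
Visit order: [0, 1, 2, 3, 4, 5]


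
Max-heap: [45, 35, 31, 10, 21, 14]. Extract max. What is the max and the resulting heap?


Max = 45
Replace root with last, heapify down
Resulting heap: [35, 21, 31, 10, 14]


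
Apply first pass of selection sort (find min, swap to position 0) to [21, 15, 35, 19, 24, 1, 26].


After one pass: [1, 15, 35, 19, 24, 21, 26]


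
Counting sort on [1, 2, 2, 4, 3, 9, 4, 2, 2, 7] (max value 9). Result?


Count array: [0, 1, 4, 1, 2, 0, 0, 1, 0, 1]
Reconstruct: [1, 2, 2, 2, 2, 3, 4, 4, 7, 9]


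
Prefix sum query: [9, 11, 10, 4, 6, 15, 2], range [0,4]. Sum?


Prefix sums: [0, 9, 20, 30, 34, 40, 55, 57]
Sum[0..4] = prefix[5] - prefix[0] = 40 - 0 = 40


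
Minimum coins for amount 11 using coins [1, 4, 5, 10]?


dp[0]=0; dp[i]=1+min(dp[i-c] for c in coins)
...dp[6]=2, dp[7]=3, dp[8]=2, dp[9]=2, dp[10]=1, dp[11]=2
Minimum coins for 11 = 2


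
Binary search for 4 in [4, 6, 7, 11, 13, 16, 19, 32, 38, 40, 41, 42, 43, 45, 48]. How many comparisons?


Search for 4:
[0,14] mid=7 arr[7]=32
[0,6] mid=3 arr[3]=11
[0,2] mid=1 arr[1]=6
[0,0] mid=0 arr[0]=4
Total: 4 comparisons


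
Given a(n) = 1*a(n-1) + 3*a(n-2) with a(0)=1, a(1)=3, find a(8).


Build bottom-up:
...a(6)=177, a(7)=411, a(8)=1*411+3*177=942


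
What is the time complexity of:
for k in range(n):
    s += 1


Per nesting level: O(n) = O(n)
Complexity: O(n)


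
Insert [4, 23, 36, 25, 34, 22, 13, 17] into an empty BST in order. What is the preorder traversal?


Root = 4; build tree by BST insertion.
Preorder traversal: [4, 23, 22, 13, 17, 36, 25, 34]


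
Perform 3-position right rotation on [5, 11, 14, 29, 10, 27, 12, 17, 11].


Right rotate by 3: [12, 17, 11, 5, 11, 14, 29, 10, 27]


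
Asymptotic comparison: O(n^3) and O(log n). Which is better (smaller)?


logarithmic grows slower than cubic
O(log n) is asymptotically smaller; O(n^3) grows faster


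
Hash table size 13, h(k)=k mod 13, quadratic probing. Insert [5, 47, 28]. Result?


Insertions: 5->slot 5; 47->slot 8; 28->slot 2
Table: [None, None, 28, None, None, 5, None, None, 47, None, None, None, None]


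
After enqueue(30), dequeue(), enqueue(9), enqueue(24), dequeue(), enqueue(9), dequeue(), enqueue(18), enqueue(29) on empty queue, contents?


enqueue(30) -> [30]
dequeue() returns 30 -> []
enqueue(9) -> [9]
enqueue(24) -> [9, 24]
dequeue() returns 9 -> [24]
enqueue(9) -> [24, 9]
dequeue() returns 24 -> [9]
enqueue(18) -> [9, 18]
enqueue(29) -> [9, 18, 29]
Final queue (front to back): [9, 18, 29]


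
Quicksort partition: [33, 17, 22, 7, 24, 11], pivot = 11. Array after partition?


Elements <= 11 go left of pivot.
Result: [7, 11, 22, 33, 24, 17], pivot at index 1


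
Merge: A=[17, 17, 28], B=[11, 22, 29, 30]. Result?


Compare heads, take smaller each step.
Merged: [11, 17, 17, 22, 28, 29, 30]


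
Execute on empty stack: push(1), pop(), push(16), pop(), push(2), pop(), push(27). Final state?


push(1) -> [1]
pop() returns 1 -> []
push(16) -> [16]
pop() returns 16 -> []
push(2) -> [2]
pop() returns 2 -> []
push(27) -> [27]
Final stack (bottom to top): [27]


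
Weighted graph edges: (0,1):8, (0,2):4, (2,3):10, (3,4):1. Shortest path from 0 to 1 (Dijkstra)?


Dijkstra from 0:
Distances: {0: 0, 1: 8, 2: 4, 3: 14, 4: 15}
Shortest distance to 1 = 8, path = [0, 1]


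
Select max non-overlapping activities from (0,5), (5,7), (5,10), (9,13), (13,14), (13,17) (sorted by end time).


Greedy: pick earliest-ending, then skip overlaps.
Selected (4 activities): [(0, 5), (5, 7), (9, 13), (13, 14)]


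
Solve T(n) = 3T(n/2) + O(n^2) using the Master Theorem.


a=3, b=2, c=2. log_2(3)=1.585 < c=2. Case 3: O(n^c) = O(n^2)
Complexity: O(n^2)


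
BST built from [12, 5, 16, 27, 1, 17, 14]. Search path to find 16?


BST root = 12
Search for 16: compare at each node
Path: [12, 16]


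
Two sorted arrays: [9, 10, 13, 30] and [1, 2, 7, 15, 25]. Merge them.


Compare heads, take smaller each step.
Merged: [1, 2, 7, 9, 10, 13, 15, 25, 30]


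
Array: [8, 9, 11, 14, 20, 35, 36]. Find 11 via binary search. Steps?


Search for 11:
[0,6] mid=3 arr[3]=14
[0,2] mid=1 arr[1]=9
[2,2] mid=2 arr[2]=11
Total: 3 comparisons


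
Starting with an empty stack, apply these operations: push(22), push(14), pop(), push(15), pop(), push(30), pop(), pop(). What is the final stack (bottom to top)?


push(22) -> [22]
push(14) -> [22, 14]
pop() returns 14 -> [22]
push(15) -> [22, 15]
pop() returns 15 -> [22]
push(30) -> [22, 30]
pop() returns 30 -> [22]
pop() returns 22 -> []
Final stack (bottom to top): []


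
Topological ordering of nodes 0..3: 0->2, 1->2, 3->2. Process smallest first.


Kahn's algorithm, process smallest node first
Order: [0, 1, 3, 2]


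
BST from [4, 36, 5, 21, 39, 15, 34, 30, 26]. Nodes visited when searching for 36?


BST root = 4
Search for 36: compare at each node
Path: [4, 36]


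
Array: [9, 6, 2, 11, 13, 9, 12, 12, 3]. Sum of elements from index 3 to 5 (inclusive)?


Prefix sums: [0, 9, 15, 17, 28, 41, 50, 62, 74, 77]
Sum[3..5] = prefix[6] - prefix[3] = 50 - 17 = 33


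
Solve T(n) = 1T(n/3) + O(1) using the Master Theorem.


a=1, b=3, c=0. log_3(1)=0 = c=0. Case 2: O(n^c log n) = O(log n)
Complexity: O(log n)


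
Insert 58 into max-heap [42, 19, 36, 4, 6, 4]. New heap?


Append 58: [42, 19, 36, 4, 6, 4, 58]
Bubble up: swap idx 6(58) with idx 2(36); swap idx 2(58) with idx 0(42)
Result: [58, 19, 42, 4, 6, 4, 36]


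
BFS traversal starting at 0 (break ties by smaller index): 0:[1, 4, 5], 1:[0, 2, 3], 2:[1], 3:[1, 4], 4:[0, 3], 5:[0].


BFS queue: start with [0]
Visit order: [0, 1, 4, 5, 2, 3]


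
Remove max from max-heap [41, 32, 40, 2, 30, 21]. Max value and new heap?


Max = 41
Replace root with last, heapify down
Resulting heap: [40, 32, 21, 2, 30]


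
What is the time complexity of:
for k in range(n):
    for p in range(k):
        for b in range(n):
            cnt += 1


Per nesting level: O(n) * O(n) [triangular over k] * O(n) = O(n^3)
Complexity: O(n^3)


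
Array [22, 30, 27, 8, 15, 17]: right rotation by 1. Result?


Right rotate by 1: [17, 22, 30, 27, 8, 15]


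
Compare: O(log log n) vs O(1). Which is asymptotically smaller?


constant grows slower than double-logarithmic
O(1) is asymptotically smaller; O(log log n) grows faster


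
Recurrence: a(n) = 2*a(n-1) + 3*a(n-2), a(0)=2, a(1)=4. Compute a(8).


Build bottom-up:
...a(6)=1094, a(7)=3280, a(8)=2*3280+3*1094=9842


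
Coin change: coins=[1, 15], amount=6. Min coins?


dp[0]=0; dp[i]=1+min(dp[i-c] for c in coins)
...dp[1]=1, dp[2]=2, dp[3]=3, dp[4]=4, dp[5]=5, dp[6]=6
Minimum coins for 6 = 6


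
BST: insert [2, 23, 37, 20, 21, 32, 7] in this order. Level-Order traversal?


Root = 2; build tree by BST insertion.
Level-Order traversal: [2, 23, 20, 37, 7, 21, 32]


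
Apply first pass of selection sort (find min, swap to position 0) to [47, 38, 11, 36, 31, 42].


After one pass: [11, 38, 47, 36, 31, 42]


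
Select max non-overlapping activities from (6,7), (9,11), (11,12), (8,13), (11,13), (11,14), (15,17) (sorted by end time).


Greedy: pick earliest-ending, then skip overlaps.
Selected (4 activities): [(6, 7), (9, 11), (11, 12), (15, 17)]


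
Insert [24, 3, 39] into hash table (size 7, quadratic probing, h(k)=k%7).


Insertions: 24->slot 3; 3->slot 4; 39->slot 5
Table: [None, None, None, 24, 3, 39, None]


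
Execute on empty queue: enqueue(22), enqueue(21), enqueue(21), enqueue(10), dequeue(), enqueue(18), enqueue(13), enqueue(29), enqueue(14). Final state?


enqueue(22) -> [22]
enqueue(21) -> [22, 21]
enqueue(21) -> [22, 21, 21]
enqueue(10) -> [22, 21, 21, 10]
dequeue() returns 22 -> [21, 21, 10]
enqueue(18) -> [21, 21, 10, 18]
enqueue(13) -> [21, 21, 10, 18, 13]
enqueue(29) -> [21, 21, 10, 18, 13, 29]
enqueue(14) -> [21, 21, 10, 18, 13, 29, 14]
Final queue (front to back): [21, 21, 10, 18, 13, 29, 14]


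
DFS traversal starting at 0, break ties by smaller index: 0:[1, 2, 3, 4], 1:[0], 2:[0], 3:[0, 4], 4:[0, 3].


DFS stack-based: start with [0]
Visit order: [0, 1, 2, 3, 4]


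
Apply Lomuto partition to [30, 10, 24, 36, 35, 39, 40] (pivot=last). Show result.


Elements <= 40 go left of pivot.
Result: [30, 10, 24, 36, 35, 39, 40], pivot at index 6


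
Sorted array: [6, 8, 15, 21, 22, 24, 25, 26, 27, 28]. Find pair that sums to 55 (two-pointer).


Two pointers: lo=0, hi=9
Found pair: (27, 28) summing to 55


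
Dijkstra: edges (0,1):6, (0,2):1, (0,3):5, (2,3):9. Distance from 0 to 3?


Dijkstra from 0:
Distances: {0: 0, 1: 6, 2: 1, 3: 5}
Shortest distance to 3 = 5, path = [0, 3]


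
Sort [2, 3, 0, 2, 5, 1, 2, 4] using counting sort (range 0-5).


Count array: [1, 1, 3, 1, 1, 1]
Reconstruct: [0, 1, 2, 2, 2, 3, 4, 5]


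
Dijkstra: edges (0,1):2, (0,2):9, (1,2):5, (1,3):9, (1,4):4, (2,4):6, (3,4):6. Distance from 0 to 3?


Dijkstra from 0:
Distances: {0: 0, 1: 2, 2: 7, 3: 11, 4: 6}
Shortest distance to 3 = 11, path = [0, 1, 3]


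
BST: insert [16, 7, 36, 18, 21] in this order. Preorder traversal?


Root = 16; build tree by BST insertion.
Preorder traversal: [16, 7, 36, 18, 21]


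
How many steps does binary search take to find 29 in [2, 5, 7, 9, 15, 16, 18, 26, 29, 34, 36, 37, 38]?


Search for 29:
[0,12] mid=6 arr[6]=18
[7,12] mid=9 arr[9]=34
[7,8] mid=7 arr[7]=26
[8,8] mid=8 arr[8]=29
Total: 4 comparisons


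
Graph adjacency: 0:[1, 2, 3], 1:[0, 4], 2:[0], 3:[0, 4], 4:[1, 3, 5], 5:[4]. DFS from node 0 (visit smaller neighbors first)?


DFS stack-based: start with [0]
Visit order: [0, 1, 4, 3, 5, 2]


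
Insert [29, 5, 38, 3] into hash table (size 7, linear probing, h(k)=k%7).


Insertions: 29->slot 1; 5->slot 5; 38->slot 3; 3->slot 4
Table: [None, 29, None, 38, 3, 5, None]


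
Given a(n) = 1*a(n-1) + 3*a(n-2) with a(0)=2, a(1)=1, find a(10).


Build bottom-up:
...a(8)=799, a(9)=1810, a(10)=1*1810+3*799=4207


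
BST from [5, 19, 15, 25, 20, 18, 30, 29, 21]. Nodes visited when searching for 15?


BST root = 5
Search for 15: compare at each node
Path: [5, 19, 15]


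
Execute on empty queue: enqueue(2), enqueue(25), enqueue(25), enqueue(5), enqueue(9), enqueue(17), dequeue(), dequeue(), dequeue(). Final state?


enqueue(2) -> [2]
enqueue(25) -> [2, 25]
enqueue(25) -> [2, 25, 25]
enqueue(5) -> [2, 25, 25, 5]
enqueue(9) -> [2, 25, 25, 5, 9]
enqueue(17) -> [2, 25, 25, 5, 9, 17]
dequeue() returns 2 -> [25, 25, 5, 9, 17]
dequeue() returns 25 -> [25, 5, 9, 17]
dequeue() returns 25 -> [5, 9, 17]
Final queue (front to back): [5, 9, 17]


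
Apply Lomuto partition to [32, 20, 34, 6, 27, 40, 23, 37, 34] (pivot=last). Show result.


Elements <= 34 go left of pivot.
Result: [32, 20, 34, 6, 27, 23, 34, 37, 40], pivot at index 6


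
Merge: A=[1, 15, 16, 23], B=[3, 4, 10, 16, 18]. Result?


Compare heads, take smaller each step.
Merged: [1, 3, 4, 10, 15, 16, 16, 18, 23]


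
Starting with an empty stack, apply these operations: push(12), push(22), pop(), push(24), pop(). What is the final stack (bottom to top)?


push(12) -> [12]
push(22) -> [12, 22]
pop() returns 22 -> [12]
push(24) -> [12, 24]
pop() returns 24 -> [12]
Final stack (bottom to top): [12]


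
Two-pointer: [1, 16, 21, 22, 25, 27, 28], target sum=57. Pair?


Two pointers: lo=0, hi=6
No pair sums to 57


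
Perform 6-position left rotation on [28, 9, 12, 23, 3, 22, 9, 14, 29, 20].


Left rotate by 6: [9, 14, 29, 20, 28, 9, 12, 23, 3, 22]


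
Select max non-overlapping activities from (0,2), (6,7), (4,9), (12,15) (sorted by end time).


Greedy: pick earliest-ending, then skip overlaps.
Selected (3 activities): [(0, 2), (6, 7), (12, 15)]


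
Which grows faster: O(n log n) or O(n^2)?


linearithmic grows slower than quadratic
O(n log n) is asymptotically smaller; O(n^2) grows faster


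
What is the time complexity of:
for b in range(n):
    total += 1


Per nesting level: O(n) = O(n)
Complexity: O(n)


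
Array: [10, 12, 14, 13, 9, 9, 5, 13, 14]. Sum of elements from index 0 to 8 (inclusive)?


Prefix sums: [0, 10, 22, 36, 49, 58, 67, 72, 85, 99]
Sum[0..8] = prefix[9] - prefix[0] = 99 - 0 = 99


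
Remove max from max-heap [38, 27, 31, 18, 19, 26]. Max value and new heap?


Max = 38
Replace root with last, heapify down
Resulting heap: [31, 27, 26, 18, 19]


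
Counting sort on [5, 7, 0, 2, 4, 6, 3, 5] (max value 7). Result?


Count array: [1, 0, 1, 1, 1, 2, 1, 1]
Reconstruct: [0, 2, 3, 4, 5, 5, 6, 7]


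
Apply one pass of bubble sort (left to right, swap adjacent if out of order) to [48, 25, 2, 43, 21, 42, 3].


After one pass: [25, 2, 43, 21, 42, 3, 48]


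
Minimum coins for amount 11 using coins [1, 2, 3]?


dp[0]=0; dp[i]=1+min(dp[i-c] for c in coins)
...dp[6]=2, dp[7]=3, dp[8]=3, dp[9]=3, dp[10]=4, dp[11]=4
Minimum coins for 11 = 4


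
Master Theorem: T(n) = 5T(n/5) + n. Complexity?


a=5, b=5, c=1. log_5(5)=1 = c=1. Case 2: O(n^c log n) = O(n log n)
Complexity: O(n log n)


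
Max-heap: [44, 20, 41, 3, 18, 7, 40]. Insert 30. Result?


Append 30: [44, 20, 41, 3, 18, 7, 40, 30]
Bubble up: swap idx 7(30) with idx 3(3); swap idx 3(30) with idx 1(20)
Result: [44, 30, 41, 20, 18, 7, 40, 3]


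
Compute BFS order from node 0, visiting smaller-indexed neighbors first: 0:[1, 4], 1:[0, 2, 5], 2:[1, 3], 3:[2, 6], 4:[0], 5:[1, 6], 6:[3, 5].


BFS queue: start with [0]
Visit order: [0, 1, 4, 2, 5, 3, 6]


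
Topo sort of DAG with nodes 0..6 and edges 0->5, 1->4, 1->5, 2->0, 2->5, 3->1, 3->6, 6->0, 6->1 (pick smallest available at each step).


Kahn's algorithm, process smallest node first
Order: [2, 3, 6, 0, 1, 4, 5]


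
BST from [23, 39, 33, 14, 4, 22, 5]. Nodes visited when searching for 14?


BST root = 23
Search for 14: compare at each node
Path: [23, 14]


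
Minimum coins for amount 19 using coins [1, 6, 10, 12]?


dp[0]=0; dp[i]=1+min(dp[i-c] for c in coins)
...dp[14]=3, dp[15]=4, dp[16]=2, dp[17]=3, dp[18]=2, dp[19]=3
Minimum coins for 19 = 3


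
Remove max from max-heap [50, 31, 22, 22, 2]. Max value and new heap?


Max = 50
Replace root with last, heapify down
Resulting heap: [31, 22, 22, 2]


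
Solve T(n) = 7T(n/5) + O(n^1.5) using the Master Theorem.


a=7, b=5, c=1.5. log_5(7)=1.209 < c=1.5. Case 3: O(n^c) = O(n^1.500)
Complexity: O(n^1.500)


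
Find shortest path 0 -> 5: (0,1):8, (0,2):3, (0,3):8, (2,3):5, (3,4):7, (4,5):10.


Dijkstra from 0:
Distances: {0: 0, 1: 8, 2: 3, 3: 8, 4: 15, 5: 25}
Shortest distance to 5 = 25, path = [0, 3, 4, 5]


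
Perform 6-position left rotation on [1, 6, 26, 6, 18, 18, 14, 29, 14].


Left rotate by 6: [14, 29, 14, 1, 6, 26, 6, 18, 18]


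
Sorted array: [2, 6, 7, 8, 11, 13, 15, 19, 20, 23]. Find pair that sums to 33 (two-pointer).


Two pointers: lo=0, hi=9
Found pair: (13, 20) summing to 33


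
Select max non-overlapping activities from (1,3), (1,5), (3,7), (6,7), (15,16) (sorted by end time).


Greedy: pick earliest-ending, then skip overlaps.
Selected (3 activities): [(1, 3), (3, 7), (15, 16)]


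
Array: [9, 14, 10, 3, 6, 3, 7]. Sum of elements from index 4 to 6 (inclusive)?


Prefix sums: [0, 9, 23, 33, 36, 42, 45, 52]
Sum[4..6] = prefix[7] - prefix[4] = 52 - 36 = 16


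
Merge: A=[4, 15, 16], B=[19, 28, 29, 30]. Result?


Compare heads, take smaller each step.
Merged: [4, 15, 16, 19, 28, 29, 30]


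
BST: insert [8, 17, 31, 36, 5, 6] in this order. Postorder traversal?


Root = 8; build tree by BST insertion.
Postorder traversal: [6, 5, 36, 31, 17, 8]


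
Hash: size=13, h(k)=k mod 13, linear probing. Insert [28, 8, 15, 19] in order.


Insertions: 28->slot 2; 8->slot 8; 15->slot 3; 19->slot 6
Table: [None, None, 28, 15, None, None, 19, None, 8, None, None, None, None]


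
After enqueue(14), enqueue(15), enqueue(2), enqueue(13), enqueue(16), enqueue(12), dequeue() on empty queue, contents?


enqueue(14) -> [14]
enqueue(15) -> [14, 15]
enqueue(2) -> [14, 15, 2]
enqueue(13) -> [14, 15, 2, 13]
enqueue(16) -> [14, 15, 2, 13, 16]
enqueue(12) -> [14, 15, 2, 13, 16, 12]
dequeue() returns 14 -> [15, 2, 13, 16, 12]
Final queue (front to back): [15, 2, 13, 16, 12]


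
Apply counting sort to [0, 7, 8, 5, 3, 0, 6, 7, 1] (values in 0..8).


Count array: [2, 1, 0, 1, 0, 1, 1, 2, 1]
Reconstruct: [0, 0, 1, 3, 5, 6, 7, 7, 8]


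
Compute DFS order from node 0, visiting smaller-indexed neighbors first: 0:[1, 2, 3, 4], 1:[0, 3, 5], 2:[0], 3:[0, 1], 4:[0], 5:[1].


DFS stack-based: start with [0]
Visit order: [0, 1, 3, 5, 2, 4]


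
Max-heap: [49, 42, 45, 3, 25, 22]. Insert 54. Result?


Append 54: [49, 42, 45, 3, 25, 22, 54]
Bubble up: swap idx 6(54) with idx 2(45); swap idx 2(54) with idx 0(49)
Result: [54, 42, 49, 3, 25, 22, 45]


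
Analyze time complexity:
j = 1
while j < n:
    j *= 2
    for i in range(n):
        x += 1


Per nesting level: O(log n) * O(n) = O(n log n)
Complexity: O(n log n)


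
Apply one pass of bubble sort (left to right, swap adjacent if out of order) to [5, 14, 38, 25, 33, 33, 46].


After one pass: [5, 14, 25, 33, 33, 38, 46]


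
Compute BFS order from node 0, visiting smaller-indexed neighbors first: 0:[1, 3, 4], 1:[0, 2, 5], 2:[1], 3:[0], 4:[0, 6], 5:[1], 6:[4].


BFS queue: start with [0]
Visit order: [0, 1, 3, 4, 2, 5, 6]


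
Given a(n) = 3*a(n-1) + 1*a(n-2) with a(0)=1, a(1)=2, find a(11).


Build bottom-up:
...a(9)=29867, a(10)=98644, a(11)=3*98644+1*29867=325799


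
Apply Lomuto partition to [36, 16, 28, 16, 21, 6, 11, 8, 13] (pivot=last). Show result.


Elements <= 13 go left of pivot.
Result: [6, 11, 8, 13, 21, 36, 16, 28, 16], pivot at index 3


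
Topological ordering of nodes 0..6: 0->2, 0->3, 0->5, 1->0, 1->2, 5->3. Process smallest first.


Kahn's algorithm, process smallest node first
Order: [1, 0, 2, 4, 5, 3, 6]


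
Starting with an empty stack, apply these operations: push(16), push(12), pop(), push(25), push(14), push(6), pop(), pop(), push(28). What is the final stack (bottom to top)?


push(16) -> [16]
push(12) -> [16, 12]
pop() returns 12 -> [16]
push(25) -> [16, 25]
push(14) -> [16, 25, 14]
push(6) -> [16, 25, 14, 6]
pop() returns 6 -> [16, 25, 14]
pop() returns 14 -> [16, 25]
push(28) -> [16, 25, 28]
Final stack (bottom to top): [16, 25, 28]


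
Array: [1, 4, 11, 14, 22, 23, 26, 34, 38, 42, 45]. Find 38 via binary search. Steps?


Search for 38:
[0,10] mid=5 arr[5]=23
[6,10] mid=8 arr[8]=38
Total: 2 comparisons


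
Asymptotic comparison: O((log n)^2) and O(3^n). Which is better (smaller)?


polylogarithmic grows slower than exponential (base 3)
O((log n)^2) is asymptotically smaller; O(3^n) grows faster


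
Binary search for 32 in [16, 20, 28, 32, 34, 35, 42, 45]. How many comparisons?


Search for 32:
[0,7] mid=3 arr[3]=32
Total: 1 comparisons


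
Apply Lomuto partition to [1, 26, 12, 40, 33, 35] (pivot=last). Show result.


Elements <= 35 go left of pivot.
Result: [1, 26, 12, 33, 35, 40], pivot at index 4


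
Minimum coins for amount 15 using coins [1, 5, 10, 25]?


dp[0]=0; dp[i]=1+min(dp[i-c] for c in coins)
...dp[10]=1, dp[11]=2, dp[12]=3, dp[13]=4, dp[14]=5, dp[15]=2
Minimum coins for 15 = 2


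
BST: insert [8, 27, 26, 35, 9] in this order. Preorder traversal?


Root = 8; build tree by BST insertion.
Preorder traversal: [8, 27, 26, 9, 35]


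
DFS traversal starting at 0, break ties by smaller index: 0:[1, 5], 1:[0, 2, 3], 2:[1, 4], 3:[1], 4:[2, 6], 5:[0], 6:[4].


DFS stack-based: start with [0]
Visit order: [0, 1, 2, 4, 6, 3, 5]


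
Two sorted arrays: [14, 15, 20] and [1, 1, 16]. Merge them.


Compare heads, take smaller each step.
Merged: [1, 1, 14, 15, 16, 20]


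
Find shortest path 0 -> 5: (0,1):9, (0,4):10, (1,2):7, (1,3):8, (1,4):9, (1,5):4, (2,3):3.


Dijkstra from 0:
Distances: {0: 0, 1: 9, 2: 16, 3: 17, 4: 10, 5: 13}
Shortest distance to 5 = 13, path = [0, 1, 5]


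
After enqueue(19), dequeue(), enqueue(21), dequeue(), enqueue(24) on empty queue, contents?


enqueue(19) -> [19]
dequeue() returns 19 -> []
enqueue(21) -> [21]
dequeue() returns 21 -> []
enqueue(24) -> [24]
Final queue (front to back): [24]


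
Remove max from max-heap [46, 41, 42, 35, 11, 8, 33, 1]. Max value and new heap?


Max = 46
Replace root with last, heapify down
Resulting heap: [42, 41, 33, 35, 11, 8, 1]


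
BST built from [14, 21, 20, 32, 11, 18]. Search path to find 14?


BST root = 14
Search for 14: compare at each node
Path: [14]


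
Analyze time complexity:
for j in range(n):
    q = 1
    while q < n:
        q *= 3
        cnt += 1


Per nesting level: O(n) * O(log n) = O(n log n)
Complexity: O(n log n)


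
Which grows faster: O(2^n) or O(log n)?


logarithmic grows slower than exponential
O(log n) is asymptotically smaller; O(2^n) grows faster


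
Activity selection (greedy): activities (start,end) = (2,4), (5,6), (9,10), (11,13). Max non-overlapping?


Greedy: pick earliest-ending, then skip overlaps.
Selected (4 activities): [(2, 4), (5, 6), (9, 10), (11, 13)]


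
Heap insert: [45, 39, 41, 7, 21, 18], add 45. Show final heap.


Append 45: [45, 39, 41, 7, 21, 18, 45]
Bubble up: swap idx 6(45) with idx 2(41)
Result: [45, 39, 45, 7, 21, 18, 41]


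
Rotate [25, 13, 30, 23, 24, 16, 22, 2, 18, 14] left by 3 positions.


Left rotate by 3: [23, 24, 16, 22, 2, 18, 14, 25, 13, 30]


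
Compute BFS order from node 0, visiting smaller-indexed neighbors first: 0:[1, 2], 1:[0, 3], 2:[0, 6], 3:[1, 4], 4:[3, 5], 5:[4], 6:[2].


BFS queue: start with [0]
Visit order: [0, 1, 2, 3, 6, 4, 5]


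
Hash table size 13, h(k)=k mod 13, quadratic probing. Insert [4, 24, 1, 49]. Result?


Insertions: 4->slot 4; 24->slot 11; 1->slot 1; 49->slot 10
Table: [None, 1, None, None, 4, None, None, None, None, None, 49, 24, None]


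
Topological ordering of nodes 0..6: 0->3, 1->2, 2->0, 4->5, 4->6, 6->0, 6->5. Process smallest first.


Kahn's algorithm, process smallest node first
Order: [1, 2, 4, 6, 0, 3, 5]


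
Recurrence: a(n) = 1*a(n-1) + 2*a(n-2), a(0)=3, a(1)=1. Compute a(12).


Build bottom-up:
...a(10)=1367, a(11)=2729, a(12)=1*2729+2*1367=5463


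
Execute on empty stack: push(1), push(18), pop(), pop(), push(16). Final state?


push(1) -> [1]
push(18) -> [1, 18]
pop() returns 18 -> [1]
pop() returns 1 -> []
push(16) -> [16]
Final stack (bottom to top): [16]


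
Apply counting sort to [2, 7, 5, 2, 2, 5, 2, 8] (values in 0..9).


Count array: [0, 0, 4, 0, 0, 2, 0, 1, 1, 0]
Reconstruct: [2, 2, 2, 2, 5, 5, 7, 8]


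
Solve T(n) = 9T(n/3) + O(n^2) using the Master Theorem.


a=9, b=3, c=2. log_3(9)=2 = c=2. Case 2: O(n^c log n) = O(n^2 log n)
Complexity: O(n^2 log n)


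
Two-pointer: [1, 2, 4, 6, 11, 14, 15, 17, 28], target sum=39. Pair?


Two pointers: lo=0, hi=8
Found pair: (11, 28) summing to 39


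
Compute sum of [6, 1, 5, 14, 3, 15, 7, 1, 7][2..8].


Prefix sums: [0, 6, 7, 12, 26, 29, 44, 51, 52, 59]
Sum[2..8] = prefix[9] - prefix[2] = 59 - 7 = 52


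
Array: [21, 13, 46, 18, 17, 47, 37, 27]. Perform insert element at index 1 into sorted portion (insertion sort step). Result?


After one pass: [13, 21, 46, 18, 17, 47, 37, 27]


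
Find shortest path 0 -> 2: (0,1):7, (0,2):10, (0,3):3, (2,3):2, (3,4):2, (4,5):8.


Dijkstra from 0:
Distances: {0: 0, 1: 7, 2: 5, 3: 3, 4: 5, 5: 13}
Shortest distance to 2 = 5, path = [0, 3, 2]


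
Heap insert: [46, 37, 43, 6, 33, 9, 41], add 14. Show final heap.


Append 14: [46, 37, 43, 6, 33, 9, 41, 14]
Bubble up: swap idx 7(14) with idx 3(6)
Result: [46, 37, 43, 14, 33, 9, 41, 6]


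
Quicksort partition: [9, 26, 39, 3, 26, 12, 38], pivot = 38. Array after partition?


Elements <= 38 go left of pivot.
Result: [9, 26, 3, 26, 12, 38, 39], pivot at index 5


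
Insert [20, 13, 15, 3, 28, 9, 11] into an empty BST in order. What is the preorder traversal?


Root = 20; build tree by BST insertion.
Preorder traversal: [20, 13, 3, 9, 11, 15, 28]


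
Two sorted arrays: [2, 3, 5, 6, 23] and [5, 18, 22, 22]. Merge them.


Compare heads, take smaller each step.
Merged: [2, 3, 5, 5, 6, 18, 22, 22, 23]


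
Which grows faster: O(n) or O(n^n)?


linear grows slower than n^n
O(n) is asymptotically smaller; O(n^n) grows faster


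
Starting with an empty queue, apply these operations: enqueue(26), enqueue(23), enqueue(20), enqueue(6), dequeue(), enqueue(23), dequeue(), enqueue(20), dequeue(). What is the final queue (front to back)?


enqueue(26) -> [26]
enqueue(23) -> [26, 23]
enqueue(20) -> [26, 23, 20]
enqueue(6) -> [26, 23, 20, 6]
dequeue() returns 26 -> [23, 20, 6]
enqueue(23) -> [23, 20, 6, 23]
dequeue() returns 23 -> [20, 6, 23]
enqueue(20) -> [20, 6, 23, 20]
dequeue() returns 20 -> [6, 23, 20]
Final queue (front to back): [6, 23, 20]


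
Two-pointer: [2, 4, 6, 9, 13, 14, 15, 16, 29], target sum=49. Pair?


Two pointers: lo=0, hi=8
No pair sums to 49


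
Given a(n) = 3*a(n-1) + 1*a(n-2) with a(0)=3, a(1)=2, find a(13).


Build bottom-up:
...a(11)=411473, a(12)=1359003, a(13)=3*1359003+1*411473=4488482


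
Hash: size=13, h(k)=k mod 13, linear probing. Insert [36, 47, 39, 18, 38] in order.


Insertions: 36->slot 10; 47->slot 8; 39->slot 0; 18->slot 5; 38->slot 12
Table: [39, None, None, None, None, 18, None, None, 47, None, 36, None, 38]


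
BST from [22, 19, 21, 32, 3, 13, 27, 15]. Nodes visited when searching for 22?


BST root = 22
Search for 22: compare at each node
Path: [22]


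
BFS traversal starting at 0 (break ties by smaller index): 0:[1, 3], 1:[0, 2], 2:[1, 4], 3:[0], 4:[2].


BFS queue: start with [0]
Visit order: [0, 1, 3, 2, 4]


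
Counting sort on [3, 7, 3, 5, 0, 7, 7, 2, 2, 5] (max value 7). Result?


Count array: [1, 0, 2, 2, 0, 2, 0, 3]
Reconstruct: [0, 2, 2, 3, 3, 5, 5, 7, 7, 7]


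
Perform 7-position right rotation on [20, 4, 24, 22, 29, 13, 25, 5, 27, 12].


Right rotate by 7: [22, 29, 13, 25, 5, 27, 12, 20, 4, 24]


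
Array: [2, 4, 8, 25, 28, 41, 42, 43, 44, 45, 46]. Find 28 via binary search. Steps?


Search for 28:
[0,10] mid=5 arr[5]=41
[0,4] mid=2 arr[2]=8
[3,4] mid=3 arr[3]=25
[4,4] mid=4 arr[4]=28
Total: 4 comparisons


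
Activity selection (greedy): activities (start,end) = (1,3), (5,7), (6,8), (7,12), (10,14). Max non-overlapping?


Greedy: pick earliest-ending, then skip overlaps.
Selected (3 activities): [(1, 3), (5, 7), (7, 12)]


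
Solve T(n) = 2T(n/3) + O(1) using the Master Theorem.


a=2, b=3, c=0. log_3(2)=0.631 > c=0. Case 1: O(n^log_b(a)) = O(n^0.631)
Complexity: O(n^0.631)


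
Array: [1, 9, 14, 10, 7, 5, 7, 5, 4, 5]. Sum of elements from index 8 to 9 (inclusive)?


Prefix sums: [0, 1, 10, 24, 34, 41, 46, 53, 58, 62, 67]
Sum[8..9] = prefix[10] - prefix[8] = 67 - 58 = 9


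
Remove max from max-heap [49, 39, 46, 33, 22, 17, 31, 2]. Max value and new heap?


Max = 49
Replace root with last, heapify down
Resulting heap: [46, 39, 31, 33, 22, 17, 2]


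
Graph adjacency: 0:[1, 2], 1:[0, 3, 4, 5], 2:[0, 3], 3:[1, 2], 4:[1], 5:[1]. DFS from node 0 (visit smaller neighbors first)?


DFS stack-based: start with [0]
Visit order: [0, 1, 3, 2, 4, 5]


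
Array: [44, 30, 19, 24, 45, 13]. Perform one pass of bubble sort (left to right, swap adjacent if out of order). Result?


After one pass: [30, 19, 24, 44, 13, 45]


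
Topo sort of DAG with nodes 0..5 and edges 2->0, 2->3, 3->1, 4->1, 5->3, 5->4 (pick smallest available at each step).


Kahn's algorithm, process smallest node first
Order: [2, 0, 5, 3, 4, 1]


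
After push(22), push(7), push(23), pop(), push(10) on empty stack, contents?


push(22) -> [22]
push(7) -> [22, 7]
push(23) -> [22, 7, 23]
pop() returns 23 -> [22, 7]
push(10) -> [22, 7, 10]
Final stack (bottom to top): [22, 7, 10]


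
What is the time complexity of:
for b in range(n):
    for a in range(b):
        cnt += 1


Per nesting level: O(n) * O(n) [triangular over b] = O(n^2)
Complexity: O(n^2)


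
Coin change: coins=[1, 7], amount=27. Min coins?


dp[0]=0; dp[i]=1+min(dp[i-c] for c in coins)
...dp[22]=4, dp[23]=5, dp[24]=6, dp[25]=7, dp[26]=8, dp[27]=9
Minimum coins for 27 = 9


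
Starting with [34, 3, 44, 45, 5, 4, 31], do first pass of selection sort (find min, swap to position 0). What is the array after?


After one pass: [3, 34, 44, 45, 5, 4, 31]


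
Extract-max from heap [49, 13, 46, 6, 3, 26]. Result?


Max = 49
Replace root with last, heapify down
Resulting heap: [46, 13, 26, 6, 3]


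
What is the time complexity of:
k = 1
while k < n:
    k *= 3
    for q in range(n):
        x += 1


Per nesting level: O(log n) * O(n) = O(n log n)
Complexity: O(n log n)


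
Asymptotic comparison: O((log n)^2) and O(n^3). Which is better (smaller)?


polylogarithmic grows slower than cubic
O((log n)^2) is asymptotically smaller; O(n^3) grows faster


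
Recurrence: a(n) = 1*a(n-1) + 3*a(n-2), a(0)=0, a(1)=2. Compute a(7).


Build bottom-up:
...a(5)=38, a(6)=80, a(7)=1*80+3*38=194


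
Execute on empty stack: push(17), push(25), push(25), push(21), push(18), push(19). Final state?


push(17) -> [17]
push(25) -> [17, 25]
push(25) -> [17, 25, 25]
push(21) -> [17, 25, 25, 21]
push(18) -> [17, 25, 25, 21, 18]
push(19) -> [17, 25, 25, 21, 18, 19]
Final stack (bottom to top): [17, 25, 25, 21, 18, 19]


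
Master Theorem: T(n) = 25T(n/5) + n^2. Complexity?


a=25, b=5, c=2. log_5(25)=2 = c=2. Case 2: O(n^c log n) = O(n^2 log n)
Complexity: O(n^2 log n)


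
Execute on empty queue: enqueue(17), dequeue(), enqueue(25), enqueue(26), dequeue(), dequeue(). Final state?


enqueue(17) -> [17]
dequeue() returns 17 -> []
enqueue(25) -> [25]
enqueue(26) -> [25, 26]
dequeue() returns 25 -> [26]
dequeue() returns 26 -> []
Final queue (front to back): []


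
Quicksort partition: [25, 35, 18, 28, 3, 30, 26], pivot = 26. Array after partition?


Elements <= 26 go left of pivot.
Result: [25, 18, 3, 26, 35, 30, 28], pivot at index 3


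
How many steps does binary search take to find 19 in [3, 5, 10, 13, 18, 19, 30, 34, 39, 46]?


Search for 19:
[0,9] mid=4 arr[4]=18
[5,9] mid=7 arr[7]=34
[5,6] mid=5 arr[5]=19
Total: 3 comparisons


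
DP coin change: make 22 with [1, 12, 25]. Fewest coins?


dp[0]=0; dp[i]=1+min(dp[i-c] for c in coins)
...dp[17]=6, dp[18]=7, dp[19]=8, dp[20]=9, dp[21]=10, dp[22]=11
Minimum coins for 22 = 11


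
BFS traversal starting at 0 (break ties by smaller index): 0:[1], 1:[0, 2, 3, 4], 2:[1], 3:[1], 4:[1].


BFS queue: start with [0]
Visit order: [0, 1, 2, 3, 4]


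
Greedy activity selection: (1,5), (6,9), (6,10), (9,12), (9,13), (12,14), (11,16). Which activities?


Greedy: pick earliest-ending, then skip overlaps.
Selected (4 activities): [(1, 5), (6, 9), (9, 12), (12, 14)]


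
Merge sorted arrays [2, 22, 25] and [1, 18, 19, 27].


Compare heads, take smaller each step.
Merged: [1, 2, 18, 19, 22, 25, 27]


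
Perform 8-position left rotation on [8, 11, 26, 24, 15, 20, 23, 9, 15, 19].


Left rotate by 8: [15, 19, 8, 11, 26, 24, 15, 20, 23, 9]


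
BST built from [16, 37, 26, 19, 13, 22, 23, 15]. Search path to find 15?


BST root = 16
Search for 15: compare at each node
Path: [16, 13, 15]


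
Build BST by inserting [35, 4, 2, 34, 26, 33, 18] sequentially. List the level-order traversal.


Root = 35; build tree by BST insertion.
Level-Order traversal: [35, 4, 2, 34, 26, 18, 33]


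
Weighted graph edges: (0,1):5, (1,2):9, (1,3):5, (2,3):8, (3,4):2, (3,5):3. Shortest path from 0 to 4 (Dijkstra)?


Dijkstra from 0:
Distances: {0: 0, 1: 5, 2: 14, 3: 10, 4: 12, 5: 13}
Shortest distance to 4 = 12, path = [0, 1, 3, 4]


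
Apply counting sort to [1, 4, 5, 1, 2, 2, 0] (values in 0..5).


Count array: [1, 2, 2, 0, 1, 1]
Reconstruct: [0, 1, 1, 2, 2, 4, 5]


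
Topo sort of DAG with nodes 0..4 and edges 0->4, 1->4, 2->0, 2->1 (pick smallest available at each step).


Kahn's algorithm, process smallest node first
Order: [2, 0, 1, 3, 4]


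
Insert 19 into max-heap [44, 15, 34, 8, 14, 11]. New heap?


Append 19: [44, 15, 34, 8, 14, 11, 19]
Bubble up: no swaps needed
Result: [44, 15, 34, 8, 14, 11, 19]


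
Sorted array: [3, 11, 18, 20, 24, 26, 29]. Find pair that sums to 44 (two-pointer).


Two pointers: lo=0, hi=6
Found pair: (18, 26) summing to 44


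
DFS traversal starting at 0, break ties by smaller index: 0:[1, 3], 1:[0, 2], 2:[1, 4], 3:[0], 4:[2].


DFS stack-based: start with [0]
Visit order: [0, 1, 2, 4, 3]


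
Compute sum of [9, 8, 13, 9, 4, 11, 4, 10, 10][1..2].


Prefix sums: [0, 9, 17, 30, 39, 43, 54, 58, 68, 78]
Sum[1..2] = prefix[3] - prefix[1] = 30 - 9 = 21


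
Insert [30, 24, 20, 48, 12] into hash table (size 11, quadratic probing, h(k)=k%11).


Insertions: 30->slot 8; 24->slot 2; 20->slot 9; 48->slot 4; 12->slot 1
Table: [None, 12, 24, None, 48, None, None, None, 30, 20, None]


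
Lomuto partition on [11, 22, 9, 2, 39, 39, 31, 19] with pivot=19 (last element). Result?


Elements <= 19 go left of pivot.
Result: [11, 9, 2, 19, 39, 39, 31, 22], pivot at index 3


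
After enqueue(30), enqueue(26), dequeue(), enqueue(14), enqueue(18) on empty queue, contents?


enqueue(30) -> [30]
enqueue(26) -> [30, 26]
dequeue() returns 30 -> [26]
enqueue(14) -> [26, 14]
enqueue(18) -> [26, 14, 18]
Final queue (front to back): [26, 14, 18]


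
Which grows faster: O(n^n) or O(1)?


constant grows slower than n^n
O(1) is asymptotically smaller; O(n^n) grows faster


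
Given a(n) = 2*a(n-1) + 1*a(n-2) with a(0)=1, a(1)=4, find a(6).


Build bottom-up:
...a(4)=53, a(5)=128, a(6)=2*128+1*53=309


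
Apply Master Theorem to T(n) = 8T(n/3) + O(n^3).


a=8, b=3, c=3. log_3(8)=1.893 < c=3. Case 3: O(n^c) = O(n^3)
Complexity: O(n^3)


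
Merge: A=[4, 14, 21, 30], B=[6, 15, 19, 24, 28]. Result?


Compare heads, take smaller each step.
Merged: [4, 6, 14, 15, 19, 21, 24, 28, 30]


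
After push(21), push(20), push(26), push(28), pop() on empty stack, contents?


push(21) -> [21]
push(20) -> [21, 20]
push(26) -> [21, 20, 26]
push(28) -> [21, 20, 26, 28]
pop() returns 28 -> [21, 20, 26]
Final stack (bottom to top): [21, 20, 26]


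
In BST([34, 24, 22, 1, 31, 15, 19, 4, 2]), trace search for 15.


BST root = 34
Search for 15: compare at each node
Path: [34, 24, 22, 1, 15]


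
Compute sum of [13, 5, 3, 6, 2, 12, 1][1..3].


Prefix sums: [0, 13, 18, 21, 27, 29, 41, 42]
Sum[1..3] = prefix[4] - prefix[1] = 27 - 13 = 14


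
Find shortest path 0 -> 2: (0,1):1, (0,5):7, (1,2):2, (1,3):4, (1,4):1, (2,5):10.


Dijkstra from 0:
Distances: {0: 0, 1: 1, 2: 3, 3: 5, 4: 2, 5: 7}
Shortest distance to 2 = 3, path = [0, 1, 2]


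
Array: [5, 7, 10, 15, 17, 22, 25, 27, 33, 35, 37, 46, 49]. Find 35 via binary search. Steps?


Search for 35:
[0,12] mid=6 arr[6]=25
[7,12] mid=9 arr[9]=35
Total: 2 comparisons


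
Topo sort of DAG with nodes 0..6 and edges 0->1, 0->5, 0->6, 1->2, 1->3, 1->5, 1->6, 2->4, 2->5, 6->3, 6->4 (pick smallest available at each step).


Kahn's algorithm, process smallest node first
Order: [0, 1, 2, 5, 6, 3, 4]


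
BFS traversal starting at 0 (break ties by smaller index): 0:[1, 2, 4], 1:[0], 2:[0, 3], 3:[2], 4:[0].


BFS queue: start with [0]
Visit order: [0, 1, 2, 4, 3]


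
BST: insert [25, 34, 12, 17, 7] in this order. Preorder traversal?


Root = 25; build tree by BST insertion.
Preorder traversal: [25, 12, 7, 17, 34]


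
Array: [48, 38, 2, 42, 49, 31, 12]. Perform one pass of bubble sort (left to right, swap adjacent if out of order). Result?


After one pass: [38, 2, 42, 48, 31, 12, 49]


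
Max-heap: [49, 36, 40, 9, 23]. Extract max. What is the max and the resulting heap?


Max = 49
Replace root with last, heapify down
Resulting heap: [40, 36, 23, 9]


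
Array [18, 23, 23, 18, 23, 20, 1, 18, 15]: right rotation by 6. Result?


Right rotate by 6: [18, 23, 20, 1, 18, 15, 18, 23, 23]


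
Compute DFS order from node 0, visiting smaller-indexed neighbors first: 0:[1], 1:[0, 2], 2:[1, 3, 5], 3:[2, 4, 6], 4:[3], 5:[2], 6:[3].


DFS stack-based: start with [0]
Visit order: [0, 1, 2, 3, 4, 6, 5]


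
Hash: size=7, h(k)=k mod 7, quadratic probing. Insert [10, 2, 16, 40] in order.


Insertions: 10->slot 3; 2->slot 2; 16->slot 6; 40->slot 5
Table: [None, None, 2, 10, None, 40, 16]


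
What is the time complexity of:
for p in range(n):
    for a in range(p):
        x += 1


Per nesting level: O(n) * O(n) [triangular over p] = O(n^2)
Complexity: O(n^2)


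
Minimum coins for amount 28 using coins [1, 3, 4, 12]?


dp[0]=0; dp[i]=1+min(dp[i-c] for c in coins)
...dp[23]=4, dp[24]=2, dp[25]=3, dp[26]=4, dp[27]=3, dp[28]=3
Minimum coins for 28 = 3


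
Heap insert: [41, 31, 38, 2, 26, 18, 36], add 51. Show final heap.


Append 51: [41, 31, 38, 2, 26, 18, 36, 51]
Bubble up: swap idx 7(51) with idx 3(2); swap idx 3(51) with idx 1(31); swap idx 1(51) with idx 0(41)
Result: [51, 41, 38, 31, 26, 18, 36, 2]


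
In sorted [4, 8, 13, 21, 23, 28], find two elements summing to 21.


Two pointers: lo=0, hi=5
Found pair: (8, 13) summing to 21


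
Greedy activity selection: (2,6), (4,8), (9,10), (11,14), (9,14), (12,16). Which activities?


Greedy: pick earliest-ending, then skip overlaps.
Selected (3 activities): [(2, 6), (9, 10), (11, 14)]


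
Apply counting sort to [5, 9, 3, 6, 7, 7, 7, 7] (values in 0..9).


Count array: [0, 0, 0, 1, 0, 1, 1, 4, 0, 1]
Reconstruct: [3, 5, 6, 7, 7, 7, 7, 9]
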